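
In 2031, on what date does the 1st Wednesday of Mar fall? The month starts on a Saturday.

Mar 5, 2031

Mar 2031 begins on a Saturday, so the first Wednesday is Mar 5 (4 days later).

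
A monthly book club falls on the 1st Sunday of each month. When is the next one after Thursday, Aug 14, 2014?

Aug 2014 starts on a Friday, so its 1st Sunday is Aug 3, 2014 (2 days in).
That is not after Aug 14, 2014, so look at Sep 2014.
Sep 2014 starts on a Monday, so its 1st Sunday is Sep 7, 2014 (6 days in).

Sep 7, 2014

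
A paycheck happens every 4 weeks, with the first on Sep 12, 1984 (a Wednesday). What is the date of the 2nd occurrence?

The 2nd occurrence is 1 interval after the first: 1 × 28 = 28 days after Sep 12, 1984.
Sep has 30 days — 18 days to the end of Sep leaves 10.
10 days into Oct → Oct 10, 1984.

Oct 10, 1984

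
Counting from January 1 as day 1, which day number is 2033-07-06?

187

Days in months before July: 31 + 28 + 31 + 30 + 31 + 30 = 181.
Plus 6 days into July → day 187.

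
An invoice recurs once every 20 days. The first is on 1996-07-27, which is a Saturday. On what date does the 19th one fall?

1997-07-22

The 19th occurrence is 18 intervals after the first: 18 × 20 = 360 days after 1996-07-27.
July has 31 days — 4 days to the end of July leaves 356.
August has 31 days (325 left).
September has 30 days (295 left).
October has 31 days (264 left).
November has 30 days (234 left).
December has 31 days (203 left).
January has 31 days (172 left).
February has 28 days (144 left).
March has 31 days (113 left).
April has 30 days (83 left).
May has 31 days (52 left).
June has 30 days (22 left).
22 days into July → 1997-07-22.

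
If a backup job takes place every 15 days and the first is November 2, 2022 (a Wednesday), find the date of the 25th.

October 28, 2023

The 25th occurrence is 24 intervals after the first: 24 × 15 = 360 days after November 2, 2022.
November has 30 days — 28 days to the end of November leaves 332.
December has 31 days (301 left).
January has 31 days (270 left).
February has 28 days (242 left).
March has 31 days (211 left).
April has 30 days (181 left).
May has 31 days (150 left).
June has 30 days (120 left).
July has 31 days (89 left).
August has 31 days (58 left).
September has 30 days (28 left).
28 days into October → October 28, 2023.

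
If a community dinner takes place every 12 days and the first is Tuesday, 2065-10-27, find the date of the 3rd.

2065-11-20

The 3rd occurrence is 2 intervals after the first: 2 × 12 = 24 days after 2065-10-27.
October has 31 days — 4 days to the end of October leaves 20.
20 days into November → 2065-11-20.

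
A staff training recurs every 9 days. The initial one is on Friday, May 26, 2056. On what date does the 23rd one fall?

Dec 10, 2056

The 23rd occurrence is 22 intervals after the first: 22 × 9 = 198 days after May 26, 2056.
May has 31 days — 5 days to the end of May leaves 193.
Jun has 30 days (163 left).
Jul has 31 days (132 left).
Aug has 31 days (101 left).
Sep has 30 days (71 left).
Oct has 31 days (40 left).
Nov has 30 days (10 left).
10 days into Dec → Dec 10, 2056.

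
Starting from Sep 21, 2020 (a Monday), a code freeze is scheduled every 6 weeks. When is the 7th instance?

The 7th occurrence is 6 intervals after the first: 6 × 42 = 252 days after Sep 21, 2020.
Sep has 30 days — 9 days to the end of Sep leaves 243.
Oct has 31 days (212 left).
Nov has 30 days (182 left).
Dec has 31 days (151 left).
Jan has 31 days (120 left).
Feb has 28 days (92 left).
Mar has 31 days (61 left).
Apr has 30 days (31 left).
31 days into May → May 31, 2021.

May 31, 2021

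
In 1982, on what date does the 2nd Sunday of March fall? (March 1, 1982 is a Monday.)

March 1982 begins on a Monday, so the first Sunday is March 7 (6 days later).
The 2nd Sunday is 1 weeks later: 7 + 7 = 14.

14 March 1982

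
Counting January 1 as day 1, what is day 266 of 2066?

23 September 2066

January has 31 days (266 − 31 = 235 remain).
February has 28 days (235 − 28 = 207 remain).
March has 31 days (207 − 31 = 176 remain).
April has 30 days (176 − 30 = 146 remain).
May has 31 days (146 − 31 = 115 remain).
June has 30 days (115 − 30 = 85 remain).
July has 31 days (85 − 31 = 54 remain).
August has 31 days (54 − 31 = 23 remain).
23 into September → September 23.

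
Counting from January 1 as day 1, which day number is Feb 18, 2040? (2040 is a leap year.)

Days in months before Feb: 31 = 31.
Plus 18 days into Feb → day 49.

49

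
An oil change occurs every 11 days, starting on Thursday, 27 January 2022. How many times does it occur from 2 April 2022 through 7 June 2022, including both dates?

6

Occurrences land 11·i days after 27 January 2022 for i = 0, 1, 2, …
2 April 2022 is 65 days after the start; 65 ÷ 11 = 5 remainder 10; since the remainder is 10, round up to i = 6. First occurrence in the window: #7 on 3 April 2022 (6×11 = 66 days in).
7 June 2022 is 131 days after the start; 131 ÷ 11 = 11 remainder 10. Last occurrence in the window: #12 on 28 May 2022.
Occurrences #7 through #12: 6 in total.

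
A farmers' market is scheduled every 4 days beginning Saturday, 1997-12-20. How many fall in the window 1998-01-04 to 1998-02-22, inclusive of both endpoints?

Occurrences land 4·i days after 1997-12-20 for i = 0, 1, 2, …
1998-01-04 is 15 days after the start; 15 ÷ 4 = 3 remainder 3; since the remainder is 3, round up to i = 4. First occurrence in the window: #5 on 1998-01-05 (4×4 = 16 days in).
1998-02-22 is 64 days after the start; 64 ÷ 4 = 16 remainder 0. Last occurrence in the window: #17 on 1998-02-22.
Occurrences #5 through #17: 13 in total.

13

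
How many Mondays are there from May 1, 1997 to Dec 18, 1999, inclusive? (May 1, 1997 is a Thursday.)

137

May 1, 1997 is a Thursday; the first Monday on or after it is May 5, 1997 (4 days later).
From May 5, 1997 to Dec 18, 1999: 240 + 365 + 352 = 957 days (rest of 1997, 1998, to Dec 18, 1999 in 1999).
957 ÷ 7 = 136 full weeks with remainder 5, so 136 more Mondays after the first → 137.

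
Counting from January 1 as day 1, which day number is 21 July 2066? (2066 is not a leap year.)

202

Days in months before July: 31 + 28 + 31 + 30 + 31 + 30 = 181.
Plus 21 days into July → day 202.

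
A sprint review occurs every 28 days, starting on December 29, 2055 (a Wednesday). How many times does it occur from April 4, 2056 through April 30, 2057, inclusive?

14

Occurrences land 28·i days after December 29, 2055 for i = 0, 1, 2, …
April 4, 2056 is 97 days after the start; 97 ÷ 28 = 3 remainder 13; since the remainder is 13, round up to i = 4. First occurrence in the window: #5 on April 19, 2056 (4×28 = 112 days in).
April 30, 2057 is 488 days after the start; 488 ÷ 28 = 17 remainder 12. Last occurrence in the window: #18 on April 18, 2057.
Occurrences #5 through #18: 14 in total.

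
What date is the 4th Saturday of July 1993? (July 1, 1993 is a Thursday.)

24 July 1993

July 1993 begins on a Thursday, so the first Saturday is July 3 (2 days later).
The 4th Saturday is 3 weeks later: 3 + 21 = 24.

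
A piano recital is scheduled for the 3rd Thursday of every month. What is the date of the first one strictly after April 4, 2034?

April 20, 2034

April 2034 starts on a Saturday; its first Thursday is the 6th, so the 3rd Thursday is the 20th — April 20, 2034.
April 20, 2034 is after April 4, 2034, so that is the next one.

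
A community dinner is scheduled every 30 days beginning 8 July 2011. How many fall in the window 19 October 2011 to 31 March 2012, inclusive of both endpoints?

5

Occurrences land 30·i days after 8 July 2011 for i = 0, 1, 2, …
19 October 2011 is 103 days after the start; 103 ÷ 30 = 3 remainder 13; since the remainder is 13, round up to i = 4. First occurrence in the window: #5 on 5 November 2011 (4×30 = 120 days in).
31 March 2012 is 267 days after the start; 267 ÷ 30 = 8 remainder 27. Last occurrence in the window: #9 on 4 March 2012.
Occurrences #5 through #9: 5 in total.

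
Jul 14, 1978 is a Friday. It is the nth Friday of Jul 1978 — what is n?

2nd

Day 14 falls in week ⌈14/7⌉ of the month.
Days 1–7 hold the 1st Friday, 8–14 the 2nd, 15–21 the 3rd, 22–28 the 4th, 29–31 the 5th.
14 is in the range for the 2nd.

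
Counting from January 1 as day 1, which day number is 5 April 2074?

Days in months before April: 31 + 28 + 31 = 90.
Plus 5 days into April → day 95.

95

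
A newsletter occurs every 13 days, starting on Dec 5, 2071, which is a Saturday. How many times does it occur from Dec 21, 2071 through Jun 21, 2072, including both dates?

Occurrences land 13·i days after Dec 5, 2071 for i = 0, 1, 2, …
Dec 21, 2071 is 16 days after the start; 16 ÷ 13 = 1 remainder 3; since the remainder is 3, round up to i = 2. First occurrence in the window: #3 on Dec 31, 2071 (2×13 = 26 days in).
Jun 21, 2072 is 199 days after the start; 199 ÷ 13 = 15 remainder 4. Last occurrence in the window: #16 on Jun 17, 2072.
Occurrences #3 through #16: 14 in total.

14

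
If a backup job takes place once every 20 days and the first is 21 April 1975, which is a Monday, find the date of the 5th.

The 5th occurrence is 4 intervals after the first: 4 × 20 = 80 days after 21 April 1975.
April has 30 days — 9 days to the end of April leaves 71.
May has 31 days (40 left).
June has 30 days (10 left).
10 days into July → 10 July 1975.

10 July 1975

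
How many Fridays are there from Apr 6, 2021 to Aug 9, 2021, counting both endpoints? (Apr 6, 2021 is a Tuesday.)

18

Apr 6, 2021 is a Tuesday; the first Friday on or after it is Apr 9, 2021 (3 days later).
From Apr 9, 2021 to Aug 9, 2021: 21 + 31 + 30 + 31 + 9 = 122 days (rest of Apr, May, Jun, Jul, Aug).
122 ÷ 7 = 17 full weeks with remainder 3, so 17 more Fridays after the first → 18.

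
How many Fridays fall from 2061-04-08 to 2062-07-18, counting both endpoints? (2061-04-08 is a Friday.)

67

2061-04-08 is a Friday; the first Friday on or after it is 2061-04-08.
From 2061-04-08 to 2062-07-18: 267 + 199 = 466 days (rest of 2061, to 2062-07-18 in 2062).
466 ÷ 7 = 66 full weeks with remainder 4, so 66 more Fridays after the first → 67.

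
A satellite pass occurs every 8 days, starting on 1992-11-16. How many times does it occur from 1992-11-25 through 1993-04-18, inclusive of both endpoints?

18

Occurrences land 8·i days after 1992-11-16 for i = 0, 1, 2, …
1992-11-25 is 9 days after the start; 9 ÷ 8 = 1 remainder 1; since the remainder is 1, round up to i = 2. First occurrence in the window: #3 on 1992-12-02 (2×8 = 16 days in).
1993-04-18 is 153 days after the start; 153 ÷ 8 = 19 remainder 1. Last occurrence in the window: #20 on 1993-04-17.
Occurrences #3 through #20: 18 in total.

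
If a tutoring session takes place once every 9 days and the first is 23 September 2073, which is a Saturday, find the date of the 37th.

The 37th occurrence is 36 intervals after the first: 36 × 9 = 324 days after 23 September 2073.
September has 30 days — 7 days to the end of September leaves 317.
October has 31 days (286 left).
November has 30 days (256 left).
December has 31 days (225 left).
January has 31 days (194 left).
February has 28 days (166 left).
March has 31 days (135 left).
April has 30 days (105 left).
May has 31 days (74 left).
June has 30 days (44 left).
July has 31 days (13 left).
13 days into August → 13 August 2074.

13 August 2074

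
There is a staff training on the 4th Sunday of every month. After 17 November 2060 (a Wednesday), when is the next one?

28 November 2060

November 2060 starts on a Monday; its first Sunday is the 7th, so the 4th Sunday is the 28th — 28 November 2060.
28 November 2060 is after 17 November 2060, so that is the next one.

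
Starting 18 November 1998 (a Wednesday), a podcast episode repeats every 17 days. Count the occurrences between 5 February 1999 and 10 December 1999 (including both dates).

18

Occurrences land 17·i days after 18 November 1998 for i = 0, 1, 2, …
5 February 1999 is 79 days after the start; 79 ÷ 17 = 4 remainder 11; since the remainder is 11, round up to i = 5. First occurrence in the window: #6 on 11 February 1999 (5×17 = 85 days in).
10 December 1999 is 387 days after the start; 387 ÷ 17 = 22 remainder 13. Last occurrence in the window: #23 on 27 November 1999.
Occurrences #6 through #23: 18 in total.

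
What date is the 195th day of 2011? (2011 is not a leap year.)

2011-07-14

January has 31 days (195 − 31 = 164 remain).
February has 28 days (164 − 28 = 136 remain).
March has 31 days (136 − 31 = 105 remain).
April has 30 days (105 − 30 = 75 remain).
May has 31 days (75 − 31 = 44 remain).
June has 30 days (44 − 30 = 14 remain).
14 into July → July 14.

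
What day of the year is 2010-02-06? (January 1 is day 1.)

Days in months before February: 31 = 31.
Plus 6 days into February → day 37.

37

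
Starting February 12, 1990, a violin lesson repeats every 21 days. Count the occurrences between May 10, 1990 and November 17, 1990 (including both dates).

9

Occurrences land 21·i days after February 12, 1990 for i = 0, 1, 2, …
May 10, 1990 is 87 days after the start; 87 ÷ 21 = 4 remainder 3; since the remainder is 3, round up to i = 5. First occurrence in the window: #6 on May 28, 1990 (5×21 = 105 days in).
November 17, 1990 is 278 days after the start; 278 ÷ 21 = 13 remainder 5. Last occurrence in the window: #14 on November 12, 1990.
Occurrences #6 through #14: 9 in total.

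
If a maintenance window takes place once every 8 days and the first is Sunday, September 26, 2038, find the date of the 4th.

The 4th occurrence is 3 intervals after the first: 3 × 8 = 24 days after September 26, 2038.
September has 30 days — 4 days to the end of September leaves 20.
20 days into October → October 20, 2038.

October 20, 2038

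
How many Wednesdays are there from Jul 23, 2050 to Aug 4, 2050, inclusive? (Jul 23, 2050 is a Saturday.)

Jul 23, 2050 is a Saturday; the first Wednesday on or after it is Jul 27, 2050 (4 days later).
From Jul 27, 2050 to Aug 4, 2050: 4 + 4 = 8 days (rest of Jul, Aug).
8 ÷ 7 = 1 full weeks with remainder 1, so 1 more Wednesdays after the first → 2.

2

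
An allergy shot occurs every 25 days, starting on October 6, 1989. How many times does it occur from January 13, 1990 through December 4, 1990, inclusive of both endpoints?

Occurrences land 25·i days after October 6, 1989 for i = 0, 1, 2, …
January 13, 1990 is 99 days after the start; 99 ÷ 25 = 3 remainder 24; since the remainder is 24, round up to i = 4. First occurrence in the window: #5 on January 14, 1990 (4×25 = 100 days in).
December 4, 1990 is 424 days after the start; 424 ÷ 25 = 16 remainder 24. Last occurrence in the window: #17 on November 10, 1990.
Occurrences #5 through #17: 13 in total.

13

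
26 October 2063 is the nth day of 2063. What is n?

Days in months before October: 31 + 28 + 31 + 30 + 31 + 30 + 31 + 31 + 30 = 273.
Plus 26 days into October → day 299.

299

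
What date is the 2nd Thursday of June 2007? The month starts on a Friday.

2007-06-14

June 2007 begins on a Friday, so the first Thursday is June 7 (6 days later).
The 2nd Thursday is 1 weeks later: 7 + 7 = 14.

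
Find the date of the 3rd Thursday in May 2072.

May 2072 begins on a Sunday, so the first Thursday is May 5 (4 days later).
The 3rd Thursday is 2 weeks later: 5 + 14 = 19.

19 May 2072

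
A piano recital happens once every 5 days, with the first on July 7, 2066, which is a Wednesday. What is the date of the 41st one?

January 23, 2067

The 41st occurrence is 40 intervals after the first: 40 × 5 = 200 days after July 7, 2066.
July has 31 days — 24 days to the end of July leaves 176.
August has 31 days (145 left).
September has 30 days (115 left).
October has 31 days (84 left).
November has 30 days (54 left).
December has 31 days (23 left).
23 days into January → January 23, 2067.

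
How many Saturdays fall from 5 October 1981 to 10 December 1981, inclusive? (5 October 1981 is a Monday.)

5 October 1981 is a Monday; the first Saturday on or after it is 10 October 1981 (5 days later).
From 10 October 1981 to 10 December 1981: 21 + 30 + 10 = 61 days (rest of October, November, December).
61 ÷ 7 = 8 full weeks with remainder 5, so 8 more Saturdays after the first → 9.

9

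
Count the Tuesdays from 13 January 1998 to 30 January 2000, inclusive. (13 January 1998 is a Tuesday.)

13 January 1998 is a Tuesday; the first Tuesday on or after it is 13 January 1998.
From 13 January 1998 to 30 January 2000: 352 + 365 + 30 = 747 days (rest of 1998, 1999, to 30 January 2000 in 2000).
747 ÷ 7 = 106 full weeks with remainder 5, so 106 more Tuesdays after the first → 107.

107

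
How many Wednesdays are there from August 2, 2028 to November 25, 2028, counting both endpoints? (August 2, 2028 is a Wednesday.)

August 2, 2028 is a Wednesday; the first Wednesday on or after it is August 2, 2028.
From August 2, 2028 to November 25, 2028: 29 + 30 + 31 + 25 = 115 days (rest of August, September, October, November).
115 ÷ 7 = 16 full weeks with remainder 3, so 16 more Wednesdays after the first → 17.

17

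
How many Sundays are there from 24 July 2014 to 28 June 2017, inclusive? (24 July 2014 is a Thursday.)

153

24 July 2014 is a Thursday; the first Sunday on or after it is 27 July 2014 (3 days later).
From 27 July 2014 to 28 June 2017: 157 + 365 + 366 + 179 = 1067 days (rest of 2014, 2015, 2016, to 28 June 2017 in 2017).
1067 ÷ 7 = 152 full weeks with remainder 3, so 152 more Sundays after the first → 153.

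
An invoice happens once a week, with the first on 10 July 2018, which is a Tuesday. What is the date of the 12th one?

25 September 2018

The 12th occurrence is 11 intervals after the first: 11 × 7 = 77 days after 10 July 2018.
July has 31 days — 21 days to the end of July leaves 56.
August has 31 days (25 left).
25 days into September → 25 September 2018.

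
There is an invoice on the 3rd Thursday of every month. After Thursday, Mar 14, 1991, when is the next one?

Mar 21, 1991

Mar 1991 starts on a Friday; its first Thursday is the 7th, so the 3rd Thursday is the 21st — Mar 21, 1991.
Mar 21, 1991 is after Mar 14, 1991, so that is the next one.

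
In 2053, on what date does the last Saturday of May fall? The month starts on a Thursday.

May 2053 begins on a Thursday, so the first Saturday is May 3 (2 days later).
May 2053 has 31 days. Adding weeks: 3, 10, 17, 24, 31 — the last one ≤ 31 is the 31st.

May 31, 2053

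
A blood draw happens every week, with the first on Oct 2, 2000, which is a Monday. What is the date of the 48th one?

The 48th occurrence is 47 intervals after the first: 47 × 7 = 329 days after Oct 2, 2000.
Oct has 31 days — 29 days to the end of Oct leaves 300.
Nov has 30 days (270 left).
Dec has 31 days (239 left).
Jan has 31 days (208 left).
Feb has 28 days (180 left).
Mar has 31 days (149 left).
Apr has 30 days (119 left).
May has 31 days (88 left).
Jun has 30 days (58 left).
Jul has 31 days (27 left).
27 days into Aug → Aug 27, 2001.

Aug 27, 2001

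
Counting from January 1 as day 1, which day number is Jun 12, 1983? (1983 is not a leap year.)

163

Days in months before Jun: 31 + 28 + 31 + 30 + 31 = 151.
Plus 12 days into Jun → day 163.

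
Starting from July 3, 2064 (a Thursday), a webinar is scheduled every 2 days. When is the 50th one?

October 9, 2064

The 50th occurrence is 49 intervals after the first: 49 × 2 = 98 days after July 3, 2064.
July has 31 days — 28 days to the end of July leaves 70.
August has 31 days (39 left).
September has 30 days (9 left).
9 days into October → October 9, 2064.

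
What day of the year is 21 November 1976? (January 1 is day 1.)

Days in months before November: 31 + 29 + 31 + 30 + 31 + 30 + 31 + 31 + 30 + 31 = 305.
Plus 21 days into November → day 326.

326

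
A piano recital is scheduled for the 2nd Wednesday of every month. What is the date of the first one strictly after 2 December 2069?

11 December 2069

December 2069 starts on a Sunday; its first Wednesday is the 4th, so the 2nd Wednesday is the 11th — 11 December 2069.
11 December 2069 is after 2 December 2069, so that is the next one.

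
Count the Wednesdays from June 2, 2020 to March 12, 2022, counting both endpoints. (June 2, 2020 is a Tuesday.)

June 2, 2020 is a Tuesday; the first Wednesday on or after it is June 3, 2020 (1 day later).
From June 3, 2020 to March 12, 2022: 211 + 365 + 71 = 647 days (rest of 2020, 2021, to March 12, 2022 in 2022).
647 ÷ 7 = 92 full weeks with remainder 3, so 92 more Wednesdays after the first → 93.

93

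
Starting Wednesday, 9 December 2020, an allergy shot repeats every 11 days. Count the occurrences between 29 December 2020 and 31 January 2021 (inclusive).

3

Occurrences land 11·i days after 9 December 2020 for i = 0, 1, 2, …
29 December 2020 is 20 days after the start; 20 ÷ 11 = 1 remainder 9; since the remainder is 9, round up to i = 2. First occurrence in the window: #3 on 31 December 2020 (2×11 = 22 days in).
31 January 2021 is 53 days after the start; 53 ÷ 11 = 4 remainder 9. Last occurrence in the window: #5 on 22 January 2021.
Occurrences #3 through #5: 3 in total.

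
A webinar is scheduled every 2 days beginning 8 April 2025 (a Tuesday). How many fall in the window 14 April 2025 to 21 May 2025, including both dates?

19

Occurrences land 2·i days after 8 April 2025 for i = 0, 1, 2, …
14 April 2025 is 6 days after the start; 6 ÷ 2 = 3 remainder 0. First occurrence in the window: #4 on 14 April 2025 (3×2 = 6 days in).
21 May 2025 is 43 days after the start; 43 ÷ 2 = 21 remainder 1. Last occurrence in the window: #22 on 20 May 2025.
Occurrences #4 through #22: 19 in total.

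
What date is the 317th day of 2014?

January has 31 days (317 − 31 = 286 remain).
February has 28 days (286 − 28 = 258 remain).
March has 31 days (258 − 31 = 227 remain).
April has 30 days (227 − 30 = 197 remain).
May has 31 days (197 − 31 = 166 remain).
June has 30 days (166 − 30 = 136 remain).
July has 31 days (136 − 31 = 105 remain).
August has 31 days (105 − 31 = 74 remain).
September has 30 days (74 − 30 = 44 remain).
October has 31 days (44 − 31 = 13 remain).
13 into November → November 13.

13 November 2014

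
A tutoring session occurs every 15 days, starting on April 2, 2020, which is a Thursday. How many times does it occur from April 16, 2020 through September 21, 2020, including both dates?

Occurrences land 15·i days after April 2, 2020 for i = 0, 1, 2, …
April 16, 2020 is 14 days after the start; 14 ÷ 15 = 0 remainder 14; since the remainder is 14, round up to i = 1. First occurrence in the window: #2 on April 17, 2020 (1×15 = 15 days in).
September 21, 2020 is 172 days after the start; 172 ÷ 15 = 11 remainder 7. Last occurrence in the window: #12 on September 14, 2020.
Occurrences #2 through #12: 11 in total.

11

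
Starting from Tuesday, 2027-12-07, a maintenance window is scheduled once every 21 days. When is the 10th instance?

The 10th occurrence is 9 intervals after the first: 9 × 21 = 189 days after 2027-12-07.
December has 31 days — 24 days to the end of December leaves 165.
January has 31 days (134 left).
February has 29 days (105 left).
March has 31 days (74 left).
April has 30 days (44 left).
May has 31 days (13 left).
13 days into June → 2028-06-13.

2028-06-13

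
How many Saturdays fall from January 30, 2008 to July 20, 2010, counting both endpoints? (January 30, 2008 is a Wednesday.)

January 30, 2008 is a Wednesday; the first Saturday on or after it is February 2, 2008 (3 days later).
From February 2, 2008 to July 20, 2010: 333 + 365 + 201 = 899 days (rest of 2008, 2009, to July 20, 2010 in 2010).
899 ÷ 7 = 128 full weeks with remainder 3, so 128 more Saturdays after the first → 129.

129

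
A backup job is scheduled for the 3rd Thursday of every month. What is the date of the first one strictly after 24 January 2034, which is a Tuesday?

January 2034 starts on a Sunday; its first Thursday is the 5th, so the 3rd Thursday is the 19th — 19 January 2034.
That is not after 24 January 2034, so look at February 2034.
February 2034 starts on a Wednesday; its first Thursday is the 2nd, so the 3rd Thursday is the 16th — 16 February 2034.

16 February 2034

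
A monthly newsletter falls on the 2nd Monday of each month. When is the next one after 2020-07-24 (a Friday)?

2020-08-10

July 2020 starts on a Wednesday; its first Monday is the 6th, so the 2nd Monday is the 13th — 2020-07-13.
That is not after 2020-07-24, so look at August 2020.
August 2020 starts on a Saturday; its first Monday is the 3rd, so the 2nd Monday is the 10th — 2020-08-10.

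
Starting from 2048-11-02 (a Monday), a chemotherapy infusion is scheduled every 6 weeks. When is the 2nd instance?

The 2nd occurrence is 1 interval after the first: 1 × 42 = 42 days after 2048-11-02.
November has 30 days — 28 days to the end of November leaves 14.
14 days into December → 2048-12-14.

2048-12-14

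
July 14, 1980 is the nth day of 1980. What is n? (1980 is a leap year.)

196

Days in months before July: 31 + 29 + 31 + 30 + 31 + 30 = 182.
Plus 14 days into July → day 196.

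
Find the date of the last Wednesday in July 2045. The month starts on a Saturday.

July 2045 begins on a Saturday, so the first Wednesday is July 5 (4 days later).
July 2045 has 31 days. Adding weeks: 5, 12, 19, 26 — the last one ≤ 31 is the 26th.

2045-07-26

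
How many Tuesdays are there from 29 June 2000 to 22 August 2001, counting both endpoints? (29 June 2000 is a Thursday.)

60

29 June 2000 is a Thursday; the first Tuesday on or after it is 4 July 2000 (5 days later).
From 4 July 2000 to 22 August 2001: 180 + 234 = 414 days (rest of 2000, to 22 August 2001 in 2001).
414 ÷ 7 = 59 full weeks with remainder 1, so 59 more Tuesdays after the first → 60.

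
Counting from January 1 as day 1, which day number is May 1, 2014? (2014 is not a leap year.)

Days in months before May: 31 + 28 + 31 + 30 = 120.
Plus 1 day into May → day 121.

121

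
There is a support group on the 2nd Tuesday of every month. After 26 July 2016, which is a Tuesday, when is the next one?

July 2016 starts on a Friday; its first Tuesday is the 5th, so the 2nd Tuesday is the 12th — 12 July 2016.
That is not after 26 July 2016, so look at August 2016.
August 2016 starts on a Monday; its first Tuesday is the 2nd, so the 2nd Tuesday is the 9th — 9 August 2016.

9 August 2016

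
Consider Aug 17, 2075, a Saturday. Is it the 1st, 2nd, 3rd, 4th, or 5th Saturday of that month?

3rd

Day 17 falls in week ⌈17/7⌉ of the month.
Days 1–7 hold the 1st Saturday, 8–14 the 2nd, 15–21 the 3rd, 22–28 the 4th, 29–31 the 5th.
17 is in the range for the 3rd.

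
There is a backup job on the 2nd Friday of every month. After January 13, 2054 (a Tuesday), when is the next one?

January 2054 starts on a Thursday; its first Friday is the 2nd, so the 2nd Friday is the 9th — January 9, 2054.
That is not after January 13, 2054, so look at February 2054.
February 2054 starts on a Sunday; its first Friday is the 6th, so the 2nd Friday is the 13th — February 13, 2054.

February 13, 2054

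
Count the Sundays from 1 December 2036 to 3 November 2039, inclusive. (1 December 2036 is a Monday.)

1 December 2036 is a Monday; the first Sunday on or after it is 7 December 2036 (6 days later).
From 7 December 2036 to 3 November 2039: 24 + 365 + 365 + 307 = 1061 days (rest of 2036, 2037, 2038, to 3 November 2039 in 2039).
1061 ÷ 7 = 151 full weeks with remainder 4, so 151 more Sundays after the first → 152.

152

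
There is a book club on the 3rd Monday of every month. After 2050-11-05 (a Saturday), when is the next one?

2050-11-21

November 2050 starts on a Tuesday; its first Monday is the 7th, so the 3rd Monday is the 21st — 2050-11-21.
2050-11-21 is after 2050-11-05, so that is the next one.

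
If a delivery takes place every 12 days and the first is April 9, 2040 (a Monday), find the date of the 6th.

The 6th occurrence is 5 intervals after the first: 5 × 12 = 60 days after April 9, 2040.
April has 30 days — 21 days to the end of April leaves 39.
May has 31 days (8 left).
8 days into June → June 8, 2040.

June 8, 2040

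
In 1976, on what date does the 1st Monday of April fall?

April 1976 begins on a Thursday, so the first Monday is April 5 (4 days later).

5 April 1976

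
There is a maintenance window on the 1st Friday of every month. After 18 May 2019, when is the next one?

7 June 2019

May 2019 starts on a Wednesday, so its 1st Friday is 3 May 2019 (2 days in).
That is not after 18 May 2019, so look at June 2019.
June 2019 starts on a Saturday, so its 1st Friday is 7 June 2019 (6 days in).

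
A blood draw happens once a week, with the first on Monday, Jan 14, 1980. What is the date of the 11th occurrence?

Mar 24, 1980

The 11th occurrence is 10 intervals after the first: 10 × 7 = 70 days after Jan 14, 1980.
Jan has 31 days — 17 days to the end of Jan leaves 53.
Feb has 29 days (24 left).
24 days into Mar → Mar 24, 1980.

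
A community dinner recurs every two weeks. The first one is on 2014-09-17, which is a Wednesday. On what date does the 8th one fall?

2014-12-24

The 8th occurrence is 7 intervals after the first: 7 × 14 = 98 days after 2014-09-17.
September has 30 days — 13 days to the end of September leaves 85.
October has 31 days (54 left).
November has 30 days (24 left).
24 days into December → 2014-12-24.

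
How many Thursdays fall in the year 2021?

52

1 January 2021 is a Friday; the first Thursday on or after it is 7 January 2021 (6 days later).
From 7 January 2021 to 31 December 2021: 24 + 28 + 31 + 30 + 31 + 30 + 31 + 31 + 30 + 31 + 30 + 31 = 358 days (rest of January, February, March, April, May, June, July, August, September, October, November, December).
358 ÷ 7 = 51 full weeks with remainder 1, so 51 more Thursdays after the first → 52.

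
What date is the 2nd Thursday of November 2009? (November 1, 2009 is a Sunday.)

November 12, 2009

November 2009 begins on a Sunday, so the first Thursday is November 5 (4 days later).
The 2nd Thursday is 1 weeks later: 5 + 7 = 12.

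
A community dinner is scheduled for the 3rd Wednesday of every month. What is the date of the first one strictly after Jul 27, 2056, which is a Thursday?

Aug 16, 2056

Jul 2056 starts on a Saturday; its first Wednesday is the 5th, so the 3rd Wednesday is the 19th — Jul 19, 2056.
That is not after Jul 27, 2056, so look at Aug 2056.
Aug 2056 starts on a Tuesday; its first Wednesday is the 2nd, so the 3rd Wednesday is the 16th — Aug 16, 2056.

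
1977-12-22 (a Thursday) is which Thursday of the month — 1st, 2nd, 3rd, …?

Day 22 falls in week ⌈22/7⌉ of the month.
Days 1–7 hold the 1st Thursday, 8–14 the 2nd, 15–21 the 3rd, 22–28 the 4th, 29–31 the 5th.
22 is in the range for the 4th.

4th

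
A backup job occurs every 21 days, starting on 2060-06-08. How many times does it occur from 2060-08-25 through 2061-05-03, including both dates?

12

Occurrences land 21·i days after 2060-06-08 for i = 0, 1, 2, …
2060-08-25 is 78 days after the start; 78 ÷ 21 = 3 remainder 15; since the remainder is 15, round up to i = 4. First occurrence in the window: #5 on 2060-08-31 (4×21 = 84 days in).
2061-05-03 is 329 days after the start; 329 ÷ 21 = 15 remainder 14. Last occurrence in the window: #16 on 2061-04-19.
Occurrences #5 through #16: 12 in total.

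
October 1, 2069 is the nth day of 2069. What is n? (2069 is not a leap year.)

274

Days in months before October: 31 + 28 + 31 + 30 + 31 + 30 + 31 + 31 + 30 = 273.
Plus 1 day into October → day 274.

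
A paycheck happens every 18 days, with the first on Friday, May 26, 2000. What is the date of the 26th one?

The 26th occurrence is 25 intervals after the first: 25 × 18 = 450 days after May 26, 2000.
May has 31 days — 5 days to the end of May leaves 445.
From end of May to end of 2000 is 214 days (231 left).
January has 31 days (200 left).
February has 28 days (172 left).
March has 31 days (141 left).
April has 30 days (111 left).
May has 31 days (80 left).
June has 30 days (50 left).
July has 31 days (19 left).
19 days into August → August 19, 2001.

August 19, 2001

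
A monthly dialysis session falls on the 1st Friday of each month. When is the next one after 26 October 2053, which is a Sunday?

7 November 2053

October 2053 starts on a Wednesday, so its 1st Friday is 3 October 2053 (2 days in).
That is not after 26 October 2053, so look at November 2053.
November 2053 starts on a Saturday, so its 1st Friday is 7 November 2053 (6 days in).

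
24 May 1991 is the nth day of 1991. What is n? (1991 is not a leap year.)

144

Days in months before May: 31 + 28 + 31 + 30 = 120.
Plus 24 days into May → day 144.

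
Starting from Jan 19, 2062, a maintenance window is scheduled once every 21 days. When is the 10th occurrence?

Jul 27, 2062

The 10th occurrence is 9 intervals after the first: 9 × 21 = 189 days after Jan 19, 2062.
Jan has 31 days — 12 days to the end of Jan leaves 177.
Feb has 28 days (149 left).
Mar has 31 days (118 left).
Apr has 30 days (88 left).
May has 31 days (57 left).
Jun has 30 days (27 left).
27 days into Jul → Jul 27, 2062.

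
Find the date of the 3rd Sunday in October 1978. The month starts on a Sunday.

October 1978 begins on a Sunday, so the first Sunday is October 1.
The 3rd Sunday is 2 weeks later: 1 + 14 = 15.

October 15, 1978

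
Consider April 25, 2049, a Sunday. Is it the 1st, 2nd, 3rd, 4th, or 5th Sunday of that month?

4th

Day 25 falls in week ⌈25/7⌉ of the month.
Days 1–7 hold the 1st Sunday, 8–14 the 2nd, 15–21 the 3rd, 22–28 the 4th, 29–31 the 5th.
25 is in the range for the 4th.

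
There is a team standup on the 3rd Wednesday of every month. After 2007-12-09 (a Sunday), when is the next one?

2007-12-19

December 2007 starts on a Saturday; its first Wednesday is the 5th, so the 3rd Wednesday is the 19th — 2007-12-19.
2007-12-19 is after 2007-12-09, so that is the next one.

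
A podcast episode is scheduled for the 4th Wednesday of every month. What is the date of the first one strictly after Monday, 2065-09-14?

September 2065 starts on a Tuesday; its first Wednesday is the 2nd, so the 4th Wednesday is the 23rd — 2065-09-23.
2065-09-23 is after 2065-09-14, so that is the next one.

2065-09-23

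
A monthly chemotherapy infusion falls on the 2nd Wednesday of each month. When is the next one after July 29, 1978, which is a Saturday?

August 9, 1978

July 1978 starts on a Saturday; its first Wednesday is the 5th, so the 2nd Wednesday is the 12th — July 12, 1978.
That is not after July 29, 1978, so look at August 1978.
August 1978 starts on a Tuesday; its first Wednesday is the 2nd, so the 2nd Wednesday is the 9th — August 9, 1978.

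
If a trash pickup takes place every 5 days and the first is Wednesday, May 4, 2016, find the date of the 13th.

July 3, 2016

The 13th occurrence is 12 intervals after the first: 12 × 5 = 60 days after May 4, 2016.
May has 31 days — 27 days to the end of May leaves 33.
June has 30 days (3 left).
3 days into July → July 3, 2016.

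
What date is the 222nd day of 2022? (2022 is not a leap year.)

Jan has 31 days (222 − 31 = 191 remain).
Feb has 28 days (191 − 28 = 163 remain).
Mar has 31 days (163 − 31 = 132 remain).
Apr has 30 days (132 − 30 = 102 remain).
May has 31 days (102 − 31 = 71 remain).
Jun has 30 days (71 − 30 = 41 remain).
Jul has 31 days (41 − 31 = 10 remain).
10 into Aug → Aug 10.

Aug 10, 2022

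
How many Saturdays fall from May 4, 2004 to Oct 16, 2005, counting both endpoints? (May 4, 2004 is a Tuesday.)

May 4, 2004 is a Tuesday; the first Saturday on or after it is May 8, 2004 (4 days later).
From May 8, 2004 to Oct 16, 2005: 237 + 289 = 526 days (rest of 2004, to Oct 16, 2005 in 2005).
526 ÷ 7 = 75 full weeks with remainder 1, so 75 more Saturdays after the first → 76.

76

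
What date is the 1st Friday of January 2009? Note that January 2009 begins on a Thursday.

2009-01-02

January 2009 begins on a Thursday, so the first Friday is January 2 (1 day later).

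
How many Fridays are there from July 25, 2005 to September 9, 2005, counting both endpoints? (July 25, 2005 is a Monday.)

July 25, 2005 is a Monday; the first Friday on or after it is July 29, 2005 (4 days later).
From July 29, 2005 to September 9, 2005: 2 + 31 + 9 = 42 days (rest of July, August, September).
42 ÷ 7 = 6 full weeks with remainder 0, so 6 more Fridays after the first → 7.

7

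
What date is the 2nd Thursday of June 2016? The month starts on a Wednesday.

June 9, 2016

June 2016 begins on a Wednesday, so the first Thursday is June 2 (1 day later).
The 2nd Thursday is 1 weeks later: 2 + 7 = 9.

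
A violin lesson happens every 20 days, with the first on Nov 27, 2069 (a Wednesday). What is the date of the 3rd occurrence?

Jan 6, 2070

The 3rd occurrence is 2 intervals after the first: 2 × 20 = 40 days after Nov 27, 2069.
Nov has 30 days — 3 days to the end of Nov leaves 37.
Dec has 31 days (6 left).
6 days into Jan → Jan 6, 2070.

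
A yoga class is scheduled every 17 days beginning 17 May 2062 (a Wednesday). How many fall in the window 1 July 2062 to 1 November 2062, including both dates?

Occurrences land 17·i days after 17 May 2062 for i = 0, 1, 2, …
1 July 2062 is 45 days after the start; 45 ÷ 17 = 2 remainder 11; since the remainder is 11, round up to i = 3. First occurrence in the window: #4 on 7 July 2062 (3×17 = 51 days in).
1 November 2062 is 168 days after the start; 168 ÷ 17 = 9 remainder 15. Last occurrence in the window: #10 on 17 October 2062.
Occurrences #4 through #10: 7 in total.

7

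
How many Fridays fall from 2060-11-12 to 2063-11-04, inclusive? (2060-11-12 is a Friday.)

2060-11-12 is a Friday; the first Friday on or after it is 2060-11-12.
From 2060-11-12 to 2063-11-04: 49 + 365 + 365 + 308 = 1087 days (rest of 2060, 2061, 2062, to 2063-11-04 in 2063).
1087 ÷ 7 = 155 full weeks with remainder 2, so 155 more Fridays after the first → 156.

156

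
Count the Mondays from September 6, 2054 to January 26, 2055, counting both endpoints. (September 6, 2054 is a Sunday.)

September 6, 2054 is a Sunday; the first Monday on or after it is September 7, 2054 (1 day later).
From September 7, 2054 to January 26, 2055: 23 + 31 + 30 + 31 + 26 = 141 days (rest of September, October, November, December, January).
141 ÷ 7 = 20 full weeks with remainder 1, so 20 more Mondays after the first → 21.

21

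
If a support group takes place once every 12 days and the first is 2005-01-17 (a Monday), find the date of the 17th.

The 17th occurrence is 16 intervals after the first: 16 × 12 = 192 days after 2005-01-17.
January has 31 days — 14 days to the end of January leaves 178.
February has 28 days (150 left).
March has 31 days (119 left).
April has 30 days (89 left).
May has 31 days (58 left).
June has 30 days (28 left).
28 days into July → 2005-07-28.

2005-07-28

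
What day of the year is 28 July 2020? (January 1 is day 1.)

Days in months before July: 31 + 29 + 31 + 30 + 31 + 30 = 182.
Plus 28 days into July → day 210.

210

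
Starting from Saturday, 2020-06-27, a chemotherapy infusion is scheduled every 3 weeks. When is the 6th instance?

The 6th occurrence is 5 intervals after the first: 5 × 21 = 105 days after 2020-06-27.
June has 30 days — 3 days to the end of June leaves 102.
July has 31 days (71 left).
August has 31 days (40 left).
September has 30 days (10 left).
10 days into October → 2020-10-10.

2020-10-10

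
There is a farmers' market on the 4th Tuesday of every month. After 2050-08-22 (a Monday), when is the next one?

August 2050 starts on a Monday; its first Tuesday is the 2nd, so the 4th Tuesday is the 23rd — 2050-08-23.
2050-08-23 is after 2050-08-22, so that is the next one.

2050-08-23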